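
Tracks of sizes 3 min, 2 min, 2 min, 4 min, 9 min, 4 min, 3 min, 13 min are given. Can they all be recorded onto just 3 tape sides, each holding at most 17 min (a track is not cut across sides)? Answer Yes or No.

A valid assignment using 3 tape sides:
  side 1: 13 + 4 = 17
  side 2: 9 + 4 + 3 = 16
  side 3: 3 + 2 + 2 = 7
Every load is within 17 min, so 3 tape sides suffice.

Yes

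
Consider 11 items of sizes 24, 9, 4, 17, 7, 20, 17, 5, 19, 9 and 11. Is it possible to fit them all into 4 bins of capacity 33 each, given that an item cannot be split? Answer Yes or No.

No

Total = 142; ⌈142/33⌉ = 5.
At least 5 bins are required, but only 4 are allowed.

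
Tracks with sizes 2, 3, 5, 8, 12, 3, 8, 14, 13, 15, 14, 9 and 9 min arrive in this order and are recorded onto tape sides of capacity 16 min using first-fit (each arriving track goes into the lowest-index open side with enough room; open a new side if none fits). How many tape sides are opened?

  2 → side 1 (new)  [load 2/16]
  3 → side 1  [load 5/16]
  5 → side 1  [load 10/16]
  8 → side 2 (new)  [load 8/16]
  12 → side 3 (new)  [load 12/16]
  3 → side 1  [load 13/16]
  8 → side 2  [load 16/16]
  14 → side 4 (new)  [load 14/16]
  13 → side 5 (new)  [load 13/16]
  15 → side 6 (new)  [load 15/16]
  14 → side 7 (new)  [load 14/16]
  9 → side 8 (new)  [load 9/16]
  9 → side 9 (new)  [load 9/16]
9 tape sides opened.

9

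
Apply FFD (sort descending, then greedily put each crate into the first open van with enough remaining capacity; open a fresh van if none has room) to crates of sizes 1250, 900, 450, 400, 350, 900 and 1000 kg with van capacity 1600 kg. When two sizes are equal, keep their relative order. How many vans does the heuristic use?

4

Sorted descending: 1250, 1000, 900, 900, 450, 400, 350.
  1250 → van 1 (new)  [load 1250/1600]
  1000 → van 2 (new)  [load 1000/1600]
  900 → van 3 (new)  [load 900/1600]
  900 → van 4 (new)  [load 900/1600]
  450 → van 2  [load 1450/1600]
  400 → van 3  [load 1300/1600]
  350 → van 1  [load 1600/1600]
4 vans opened.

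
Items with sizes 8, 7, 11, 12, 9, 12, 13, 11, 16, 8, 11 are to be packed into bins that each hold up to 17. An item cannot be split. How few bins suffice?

9

Total = 16 + 13 + 12 + 12 + 11 + 11 + 11 + 9 + 8 + 8 + 7 = 118.
Lower bound: ⌈118/17⌉ = 7 bins.
Also, 8 items each exceed 17/2, and no two of those can share a bin, so at least 8 bins are needed.
A packing using 9 bins:
  bin 1: 16 = 16
  bin 2: 13 = 13
  bin 3: 12 = 12
  bin 4: 12 = 12
  bin 5: 11 = 11
  bin 6: 11 = 11
  bin 7: 11 = 11
  bin 8: 9 + 8 = 17
  bin 9: 8 + 7 = 15
No arrangement into 8 bins stays within capacity, so 9 is optimal.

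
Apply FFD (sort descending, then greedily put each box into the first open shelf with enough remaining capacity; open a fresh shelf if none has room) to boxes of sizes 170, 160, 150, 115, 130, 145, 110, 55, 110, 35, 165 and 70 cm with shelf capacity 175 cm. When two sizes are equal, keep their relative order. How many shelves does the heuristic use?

10

Sorted descending: 170, 165, 160, 150, 145, 130, 115, 110, 110, 70, 55, 35.
  170 → shelf 1 (new)  [load 170/175]
  165 → shelf 2 (new)  [load 165/175]
  160 → shelf 3 (new)  [load 160/175]
  150 → shelf 4 (new)  [load 150/175]
  145 → shelf 5 (new)  [load 145/175]
  130 → shelf 6 (new)  [load 130/175]
  115 → shelf 7 (new)  [load 115/175]
  110 → shelf 8 (new)  [load 110/175]
  110 → shelf 9 (new)  [load 110/175]
  70 → shelf 10 (new)  [load 70/175]
  55 → shelf 7  [load 170/175]
  35 → shelf 6  [load 165/175]
10 shelves opened.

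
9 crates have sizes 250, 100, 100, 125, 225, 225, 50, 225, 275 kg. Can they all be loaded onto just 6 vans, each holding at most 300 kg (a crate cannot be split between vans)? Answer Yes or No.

Total = 1575 kg; ⌈1575/300⌉ = 6.
The bound of 6 does not rule out 6, but exhaustive search shows no assignment into 6 vans of capacity 300 kg exists — the minimum is 7.

No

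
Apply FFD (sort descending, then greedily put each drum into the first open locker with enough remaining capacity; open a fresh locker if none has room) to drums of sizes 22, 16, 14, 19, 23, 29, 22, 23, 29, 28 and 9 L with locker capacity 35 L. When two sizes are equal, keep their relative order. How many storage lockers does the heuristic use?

Sorted descending: 29, 29, 28, 23, 23, 22, 22, 19, 16, 14, 9.
  29 → locker 1 (new)  [load 29/35]
  29 → locker 2 (new)  [load 29/35]
  28 → locker 3 (new)  [load 28/35]
  23 → locker 4 (new)  [load 23/35]
  23 → locker 5 (new)  [load 23/35]
  22 → locker 6 (new)  [load 22/35]
  22 → locker 7 (new)  [load 22/35]
  19 → locker 8 (new)  [load 19/35]
  16 → locker 8  [load 35/35]
  14 → locker 9 (new)  [load 14/35]
  9 → locker 4  [load 32/35]
9 storage lockers opened.

9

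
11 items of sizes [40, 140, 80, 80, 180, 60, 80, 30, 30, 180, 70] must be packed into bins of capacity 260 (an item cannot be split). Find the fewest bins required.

4

Total = 180 + 180 + 140 + 80 + 80 + 80 + 70 + 60 + 40 + 30 + 30 = 970.
Lower bound: ⌈970/260⌉ = 4 bins.
A packing using 4 bins:
  bin 1: 180 + 80 = 260
  bin 2: 180 + 80 = 260
  bin 3: 140 + 80 + 40 = 260
  bin 4: 70 + 60 + 30 + 30 = 190
This matches the lower bound, so 4 is optimal.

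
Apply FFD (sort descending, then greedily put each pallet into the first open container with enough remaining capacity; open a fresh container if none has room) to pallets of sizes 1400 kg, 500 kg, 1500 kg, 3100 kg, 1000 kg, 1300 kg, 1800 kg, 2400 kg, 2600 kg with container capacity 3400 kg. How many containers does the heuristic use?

Sorted descending: 3100, 2600, 2400, 1800, 1500, 1400, 1300, 1000, 500.
  3100 → container 1 (new)  [load 3100/3400]
  2600 → container 2 (new)  [load 2600/3400]
  2400 → container 3 (new)  [load 2400/3400]
  1800 → container 4 (new)  [load 1800/3400]
  1500 → container 4  [load 3300/3400]
  1400 → container 5 (new)  [load 1400/3400]
  1300 → container 5  [load 2700/3400]
  1000 → container 3  [load 3400/3400]
  500 → container 2  [load 3100/3400]
5 containers opened.

5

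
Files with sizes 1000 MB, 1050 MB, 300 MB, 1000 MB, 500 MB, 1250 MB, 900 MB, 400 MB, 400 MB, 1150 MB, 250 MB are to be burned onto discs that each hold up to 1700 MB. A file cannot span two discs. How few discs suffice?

6

Total = 1250 + 1150 + 1050 + 1000 + 1000 + 900 + 500 + 400 + 400 + 300 + 250 = 8200 MB.
Lower bound: ⌈8200/1700⌉ = 5 discs.
Also, 6 files each exceed 850 MB, and no two of those can share a disc, so at least 6 discs are needed.
A packing using 6 discs:
  disc 1: 1250 + 400 = 1650
  disc 2: 1150 + 500 = 1650
  disc 3: 1050 + 400 + 250 = 1700
  disc 4: 1000 + 300 = 1300
  disc 5: 1000 = 1000
  disc 6: 900 = 900
This matches the lower bound, so 6 is optimal.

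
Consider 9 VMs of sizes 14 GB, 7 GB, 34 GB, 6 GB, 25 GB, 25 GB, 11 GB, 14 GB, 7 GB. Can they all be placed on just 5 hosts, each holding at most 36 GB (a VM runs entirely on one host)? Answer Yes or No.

A valid assignment using 5 hosts:
  host 1: 34 = 34
  host 2: 25 + 11 = 36
  host 3: 25 + 7 = 32
  host 4: 14 + 14 + 7 = 35
  host 5: 6 = 6
Every load is within 36 GB, so 5 hosts suffice.

Yes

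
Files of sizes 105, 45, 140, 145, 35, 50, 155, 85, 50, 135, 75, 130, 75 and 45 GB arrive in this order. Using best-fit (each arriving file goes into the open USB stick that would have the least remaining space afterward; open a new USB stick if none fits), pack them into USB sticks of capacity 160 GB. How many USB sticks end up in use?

  105 → USB stick 1 (new)  [load 105/160]
  45 → USB stick 1  [load 150/160]
  140 → USB stick 2 (new)  [load 140/160]
  145 → USB stick 3 (new)  [load 145/160]
  35 → USB stick 4 (new)  [load 35/160]
  50 → USB stick 4  [load 85/160]
  155 → USB stick 5 (new)  [load 155/160]
  85 → USB stick 6 (new)  [load 85/160]
  50 → USB stick 4  [load 135/160]
  135 → USB stick 7 (new)  [load 135/160]
  75 → USB stick 6  [load 160/160]
  130 → USB stick 8 (new)  [load 130/160]
  75 → USB stick 9 (new)  [load 75/160]
  45 → USB stick 9  [load 120/160]
9 USB sticks opened.

9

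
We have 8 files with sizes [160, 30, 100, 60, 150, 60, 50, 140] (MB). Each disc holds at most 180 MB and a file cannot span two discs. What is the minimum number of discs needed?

5

Total = 160 + 150 + 140 + 100 + 60 + 60 + 50 + 30 = 750 MB.
Lower bound: ⌈750/180⌉ = 5 discs.
A packing using 5 discs:
  disc 1: 160 = 160
  disc 2: 150 + 30 = 180
  disc 3: 140 = 140
  disc 4: 100 + 60 = 160
  disc 5: 60 + 50 = 110
This matches the lower bound, so 5 is optimal.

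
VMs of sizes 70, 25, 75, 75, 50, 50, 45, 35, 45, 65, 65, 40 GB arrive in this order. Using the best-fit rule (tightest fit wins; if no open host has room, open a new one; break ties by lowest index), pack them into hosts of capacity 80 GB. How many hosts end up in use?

10

  70 → host 1 (new)  [load 70/80]
  25 → host 2 (new)  [load 25/80]
  75 → host 3 (new)  [load 75/80]
  75 → host 4 (new)  [load 75/80]
  50 → host 2  [load 75/80]
  50 → host 5 (new)  [load 50/80]
  45 → host 6 (new)  [load 45/80]
  35 → host 6  [load 80/80]
  45 → host 7 (new)  [load 45/80]
  65 → host 8 (new)  [load 65/80]
  65 → host 9 (new)  [load 65/80]
  40 → host 10 (new)  [load 40/80]
10 hosts opened.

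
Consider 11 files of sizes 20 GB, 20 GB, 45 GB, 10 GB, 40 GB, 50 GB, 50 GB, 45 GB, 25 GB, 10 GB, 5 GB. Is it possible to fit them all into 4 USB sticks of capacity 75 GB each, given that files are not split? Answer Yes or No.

No

Total = 320 GB; ⌈320/75⌉ = 5.
At least 5 USB sticks are required, but only 4 are allowed.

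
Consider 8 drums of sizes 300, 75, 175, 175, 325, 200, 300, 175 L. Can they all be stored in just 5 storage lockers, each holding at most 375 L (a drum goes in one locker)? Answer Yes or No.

Yes

A valid assignment using 5 storage lockers:
  locker 1: 325 = 325
  locker 2: 300 + 75 = 375
  locker 3: 300 = 300
  locker 4: 200 + 175 = 375
  locker 5: 175 + 175 = 350
Every load is within 375 L, so 5 storage lockers suffice.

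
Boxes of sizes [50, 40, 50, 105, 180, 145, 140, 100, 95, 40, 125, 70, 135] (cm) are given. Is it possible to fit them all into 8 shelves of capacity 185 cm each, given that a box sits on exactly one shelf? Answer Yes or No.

Yes

A valid assignment using 8 shelves:
  shelf 1: 180 = 180
  shelf 2: 145 + 40 = 185
  shelf 3: 140 + 40 = 180
  shelf 4: 135 + 50 = 185
  shelf 5: 125 + 50 = 175
  shelf 6: 105 + 70 = 175
  shelf 7: 100 = 100
  shelf 8: 95 = 95
Every load is within 185 cm, so 8 shelves suffice.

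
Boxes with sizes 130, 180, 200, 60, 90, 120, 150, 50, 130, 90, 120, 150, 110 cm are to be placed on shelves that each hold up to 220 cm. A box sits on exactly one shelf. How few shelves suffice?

Total = 200 + 180 + 150 + 150 + 130 + 130 + 120 + 120 + 110 + 90 + 90 + 60 + 50 = 1580 cm.
Lower bound: ⌈1580/220⌉ = 8 shelves.
A packing using 9 shelves:
  shelf 1: 200 = 200
  shelf 2: 180 = 180
  shelf 3: 150 + 60 = 210
  shelf 4: 150 + 50 = 200
  shelf 5: 130 + 90 = 220
  shelf 6: 130 + 90 = 220
  shelf 7: 120 = 120
  shelf 8: 120 = 120
  shelf 9: 110 = 110
No arrangement into 8 shelves stays within capacity, so 9 is optimal.

9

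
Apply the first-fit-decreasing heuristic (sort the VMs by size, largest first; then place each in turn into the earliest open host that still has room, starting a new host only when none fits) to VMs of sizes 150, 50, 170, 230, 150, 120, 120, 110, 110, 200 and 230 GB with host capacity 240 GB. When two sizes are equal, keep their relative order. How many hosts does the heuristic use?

Sorted descending: 230, 230, 200, 170, 150, 150, 120, 120, 110, 110, 50.
  230 → host 1 (new)  [load 230/240]
  230 → host 2 (new)  [load 230/240]
  200 → host 3 (new)  [load 200/240]
  170 → host 4 (new)  [load 170/240]
  150 → host 5 (new)  [load 150/240]
  150 → host 6 (new)  [load 150/240]
  120 → host 7 (new)  [load 120/240]
  120 → host 7  [load 240/240]
  110 → host 8 (new)  [load 110/240]
  110 → host 8  [load 220/240]
  50 → host 4  [load 220/240]
8 hosts opened.

8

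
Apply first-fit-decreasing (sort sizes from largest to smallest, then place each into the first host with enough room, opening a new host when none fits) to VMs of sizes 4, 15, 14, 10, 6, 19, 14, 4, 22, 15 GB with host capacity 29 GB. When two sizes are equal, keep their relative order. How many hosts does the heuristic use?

5

Sorted descending: 22, 19, 15, 15, 14, 14, 10, 6, 4, 4.
  22 → host 1 (new)  [load 22/29]
  19 → host 2 (new)  [load 19/29]
  15 → host 3 (new)  [load 15/29]
  15 → host 4 (new)  [load 15/29]
  14 → host 3  [load 29/29]
  14 → host 4  [load 29/29]
  10 → host 2  [load 29/29]
  6 → host 1  [load 28/29]
  4 → host 5 (new)  [load 4/29]
  4 → host 5  [load 8/29]
5 hosts opened.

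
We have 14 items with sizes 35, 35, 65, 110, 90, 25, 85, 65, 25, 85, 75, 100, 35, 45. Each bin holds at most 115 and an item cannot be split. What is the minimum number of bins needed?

9

Total = 110 + 100 + 90 + 85 + 85 + 75 + 65 + 65 + 45 + 35 + 35 + 35 + 25 + 25 = 875.
Lower bound: ⌈875/115⌉ = 8 bins.
A packing using 9 bins:
  bin 1: 110 = 110
  bin 2: 100 = 100
  bin 3: 90 + 25 = 115
  bin 4: 85 + 25 = 110
  bin 5: 85 = 85
  bin 6: 75 + 35 = 110
  bin 7: 65 + 45 = 110
  bin 8: 65 + 35 = 100
  bin 9: 35 = 35
No arrangement into 8 bins stays within capacity, so 9 is optimal.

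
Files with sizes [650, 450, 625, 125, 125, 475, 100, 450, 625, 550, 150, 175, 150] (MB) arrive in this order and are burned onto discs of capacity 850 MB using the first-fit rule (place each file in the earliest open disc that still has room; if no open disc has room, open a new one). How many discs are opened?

7

  650 → disc 1 (new)  [load 650/850]
  450 → disc 2 (new)  [load 450/850]
  625 → disc 3 (new)  [load 625/850]
  125 → disc 1  [load 775/850]
  125 → disc 2  [load 575/850]
  475 → disc 4 (new)  [load 475/850]
  100 → disc 2  [load 675/850]
  450 → disc 5 (new)  [load 450/850]
  625 → disc 6 (new)  [load 625/850]
  550 → disc 7 (new)  [load 550/850]
  150 → disc 2  [load 825/850]
  175 → disc 3  [load 800/850]
  150 → disc 4  [load 625/850]
7 discs opened.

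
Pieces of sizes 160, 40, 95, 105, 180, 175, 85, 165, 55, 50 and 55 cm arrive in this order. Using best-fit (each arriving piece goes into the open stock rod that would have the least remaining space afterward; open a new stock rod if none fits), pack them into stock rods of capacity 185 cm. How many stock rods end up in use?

7

  160 → stock rod 1 (new)  [load 160/185]
  40 → stock rod 2 (new)  [load 40/185]
  95 → stock rod 2  [load 135/185]
  105 → stock rod 3 (new)  [load 105/185]
  180 → stock rod 4 (new)  [load 180/185]
  175 → stock rod 5 (new)  [load 175/185]
  85 → stock rod 6 (new)  [load 85/185]
  165 → stock rod 7 (new)  [load 165/185]
  55 → stock rod 3  [load 160/185]
  50 → stock rod 2  [load 185/185]
  55 → stock rod 6  [load 140/185]
7 stock rods opened.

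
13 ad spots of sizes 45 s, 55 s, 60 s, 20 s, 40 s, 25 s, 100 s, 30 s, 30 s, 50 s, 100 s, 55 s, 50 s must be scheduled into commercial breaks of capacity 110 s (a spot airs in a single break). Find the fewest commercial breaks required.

Total = 100 + 100 + 60 + 55 + 55 + 50 + 50 + 45 + 40 + 30 + 30 + 25 + 20 = 660 s.
Lower bound: ⌈660/110⌉ = 6 commercial breaks.
A packing using 7 commercial breaks:
  break 1: 100 = 100
  break 2: 100 = 100
  break 3: 60 + 50 = 110
  break 4: 55 + 55 = 110
  break 5: 50 + 45 = 95
  break 6: 40 + 30 + 30 = 100
  break 7: 25 + 20 = 45
No arrangement into 6 commercial breaks stays within capacity, so 7 is optimal.

7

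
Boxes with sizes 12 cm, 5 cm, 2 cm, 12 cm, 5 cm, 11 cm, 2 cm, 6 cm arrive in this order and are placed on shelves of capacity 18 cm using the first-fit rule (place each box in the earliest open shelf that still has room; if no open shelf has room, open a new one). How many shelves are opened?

4

  12 → shelf 1 (new)  [load 12/18]
  5 → shelf 1  [load 17/18]
  2 → shelf 2 (new)  [load 2/18]
  12 → shelf 2  [load 14/18]
  5 → shelf 3 (new)  [load 5/18]
  11 → shelf 3  [load 16/18]
  2 → shelf 2  [load 16/18]
  6 → shelf 4 (new)  [load 6/18]
4 shelves opened.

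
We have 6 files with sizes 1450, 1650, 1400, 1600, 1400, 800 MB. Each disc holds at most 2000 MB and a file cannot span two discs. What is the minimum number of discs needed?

6

Total = 1650 + 1600 + 1450 + 1400 + 1400 + 800 = 8300 MB.
Lower bound: ⌈8300/2000⌉ = 5 discs.
A packing using 6 discs:
  disc 1: 1650 = 1650
  disc 2: 1600 = 1600
  disc 3: 1450 = 1450
  disc 4: 1400 = 1400
  disc 5: 1400 = 1400
  disc 6: 800 = 800
No arrangement into 5 discs stays within capacity, so 6 is optimal.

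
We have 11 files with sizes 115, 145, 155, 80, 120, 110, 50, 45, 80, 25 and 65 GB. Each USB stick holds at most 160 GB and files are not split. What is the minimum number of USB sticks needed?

Total = 155 + 145 + 120 + 115 + 110 + 80 + 80 + 65 + 50 + 45 + 25 = 990 GB.
Lower bound: ⌈990/160⌉ = 7 USB sticks.
A packing using 7 USB sticks:
  USB stick 1: 155 = 155
  USB stick 2: 145 = 145
  USB stick 3: 120 + 25 = 145
  USB stick 4: 115 + 45 = 160
  USB stick 5: 110 + 50 = 160
  USB stick 6: 80 + 80 = 160
  USB stick 7: 65 = 65
This matches the lower bound, so 7 is optimal.

7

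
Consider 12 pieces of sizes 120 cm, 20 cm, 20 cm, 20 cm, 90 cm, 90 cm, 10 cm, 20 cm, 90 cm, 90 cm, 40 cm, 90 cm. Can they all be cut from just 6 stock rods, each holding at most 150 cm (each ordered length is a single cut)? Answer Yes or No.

Yes

A valid assignment using 6 stock rods:
  stock rod 1: 120 + 20 + 10 = 150
  stock rod 2: 90 + 40 + 20 = 150
  stock rod 3: 90 + 20 + 20 = 130
  stock rod 4: 90 = 90
  stock rod 5: 90 = 90
  stock rod 6: 90 = 90
Every load is within 150 cm, so 6 stock rods suffice.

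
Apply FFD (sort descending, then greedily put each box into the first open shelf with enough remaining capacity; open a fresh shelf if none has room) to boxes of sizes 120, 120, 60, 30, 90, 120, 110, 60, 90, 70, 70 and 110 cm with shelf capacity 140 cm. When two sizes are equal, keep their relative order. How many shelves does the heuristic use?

9

Sorted descending: 120, 120, 120, 110, 110, 90, 90, 70, 70, 60, 60, 30.
  120 → shelf 1 (new)  [load 120/140]
  120 → shelf 2 (new)  [load 120/140]
  120 → shelf 3 (new)  [load 120/140]
  110 → shelf 4 (new)  [load 110/140]
  110 → shelf 5 (new)  [load 110/140]
  90 → shelf 6 (new)  [load 90/140]
  90 → shelf 7 (new)  [load 90/140]
  70 → shelf 8 (new)  [load 70/140]
  70 → shelf 8  [load 140/140]
  60 → shelf 9 (new)  [load 60/140]
  60 → shelf 9  [load 120/140]
  30 → shelf 4  [load 140/140]
9 shelves opened.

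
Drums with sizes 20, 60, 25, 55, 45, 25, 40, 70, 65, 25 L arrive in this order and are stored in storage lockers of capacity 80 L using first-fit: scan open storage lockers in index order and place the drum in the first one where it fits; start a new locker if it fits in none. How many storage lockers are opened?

  20 → locker 1 (new)  [load 20/80]
  60 → locker 1  [load 80/80]
  25 → locker 2 (new)  [load 25/80]
  55 → locker 2  [load 80/80]
  45 → locker 3 (new)  [load 45/80]
  25 → locker 3  [load 70/80]
  40 → locker 4 (new)  [load 40/80]
  70 → locker 5 (new)  [load 70/80]
  65 → locker 6 (new)  [load 65/80]
  25 → locker 4  [load 65/80]
6 storage lockers opened.

6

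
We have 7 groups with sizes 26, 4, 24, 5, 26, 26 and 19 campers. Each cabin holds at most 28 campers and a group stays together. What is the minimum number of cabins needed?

5

Total = 26 + 26 + 26 + 24 + 19 + 5 + 4 = 130 campers.
Lower bound: ⌈130/28⌉ = 5 cabins.
A packing using 5 cabins:
  cabin 1: 26 = 26
  cabin 2: 26 = 26
  cabin 3: 26 = 26
  cabin 4: 24 + 4 = 28
  cabin 5: 19 + 5 = 24
This matches the lower bound, so 5 is optimal.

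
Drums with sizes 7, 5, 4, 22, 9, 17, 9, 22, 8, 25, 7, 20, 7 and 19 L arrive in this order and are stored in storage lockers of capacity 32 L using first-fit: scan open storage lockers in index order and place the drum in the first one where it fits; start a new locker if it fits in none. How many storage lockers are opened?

7

  7 → locker 1 (new)  [load 7/32]
  5 → locker 1  [load 12/32]
  4 → locker 1  [load 16/32]
  22 → locker 2 (new)  [load 22/32]
  9 → locker 1  [load 25/32]
  17 → locker 3 (new)  [load 17/32]
  9 → locker 2  [load 31/32]
  22 → locker 4 (new)  [load 22/32]
  8 → locker 3  [load 25/32]
  25 → locker 5 (new)  [load 25/32]
  7 → locker 1  [load 32/32]
  20 → locker 6 (new)  [load 20/32]
  7 → locker 3  [load 32/32]
  19 → locker 7 (new)  [load 19/32]
7 storage lockers opened.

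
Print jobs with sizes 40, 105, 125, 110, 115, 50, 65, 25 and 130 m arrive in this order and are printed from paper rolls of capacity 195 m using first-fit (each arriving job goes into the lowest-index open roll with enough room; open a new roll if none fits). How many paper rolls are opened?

  40 → roll 1 (new)  [load 40/195]
  105 → roll 1  [load 145/195]
  125 → roll 2 (new)  [load 125/195]
  110 → roll 3 (new)  [load 110/195]
  115 → roll 4 (new)  [load 115/195]
  50 → roll 1  [load 195/195]
  65 → roll 2  [load 190/195]
  25 → roll 3  [load 135/195]
  130 → roll 5 (new)  [load 130/195]
5 paper rolls opened.

5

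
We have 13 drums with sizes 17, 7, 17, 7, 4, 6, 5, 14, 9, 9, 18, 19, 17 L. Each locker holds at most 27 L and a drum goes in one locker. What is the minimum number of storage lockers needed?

6

Total = 19 + 18 + 17 + 17 + 17 + 14 + 9 + 9 + 7 + 7 + 6 + 5 + 4 = 149 L.
Lower bound: ⌈149/27⌉ = 6 storage lockers.
A packing using 6 storage lockers:
  locker 1: 19 + 7 = 26
  locker 2: 18 + 9 = 27
  locker 3: 17 + 9 = 26
  locker 4: 17 + 7 = 24
  locker 5: 17 + 6 + 4 = 27
  locker 6: 14 + 5 = 19
This matches the lower bound, so 6 is optimal.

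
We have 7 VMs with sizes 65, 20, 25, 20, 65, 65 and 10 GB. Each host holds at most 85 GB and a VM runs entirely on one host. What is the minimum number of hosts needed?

Total = 65 + 65 + 65 + 25 + 20 + 20 + 10 = 270 GB.
Lower bound: ⌈270/85⌉ = 4 hosts.
A packing using 4 hosts:
  host 1: 65 + 20 = 85
  host 2: 65 + 20 = 85
  host 3: 65 + 10 = 75
  host 4: 25 = 25
This matches the lower bound, so 4 is optimal.

4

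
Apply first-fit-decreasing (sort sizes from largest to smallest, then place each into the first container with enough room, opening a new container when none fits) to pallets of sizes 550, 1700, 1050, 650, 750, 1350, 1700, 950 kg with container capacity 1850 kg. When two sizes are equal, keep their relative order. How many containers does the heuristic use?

Sorted descending: 1700, 1700, 1350, 1050, 950, 750, 650, 550.
  1700 → container 1 (new)  [load 1700/1850]
  1700 → container 2 (new)  [load 1700/1850]
  1350 → container 3 (new)  [load 1350/1850]
  1050 → container 4 (new)  [load 1050/1850]
  950 → container 5 (new)  [load 950/1850]
  750 → container 4  [load 1800/1850]
  650 → container 5  [load 1600/1850]
  550 → container 6 (new)  [load 550/1850]
6 containers opened.

6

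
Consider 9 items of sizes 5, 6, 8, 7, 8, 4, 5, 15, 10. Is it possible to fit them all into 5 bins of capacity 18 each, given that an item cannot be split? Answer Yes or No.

A valid assignment using 4 bins:
  bin 1: 15 = 15
  bin 2: 10 + 8 = 18
  bin 3: 8 + 6 + 4 = 18
  bin 4: 7 + 5 + 5 = 17
That uses only 4 ≤ 5, so 5 bins are enough.

Yes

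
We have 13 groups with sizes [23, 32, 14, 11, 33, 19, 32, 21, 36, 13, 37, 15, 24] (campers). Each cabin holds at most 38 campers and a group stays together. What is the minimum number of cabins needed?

Total = 37 + 36 + 33 + 32 + 32 + 24 + 23 + 21 + 19 + 15 + 14 + 13 + 11 = 310 campers.
Lower bound: ⌈310/38⌉ = 9 cabins.
A packing using 9 cabins:
  cabin 1: 37 = 37
  cabin 2: 36 = 36
  cabin 3: 33 = 33
  cabin 4: 32 = 32
  cabin 5: 32 = 32
  cabin 6: 24 + 14 = 38
  cabin 7: 23 + 15 = 38
  cabin 8: 21 + 13 = 34
  cabin 9: 19 + 11 = 30
This matches the lower bound, so 9 is optimal.

9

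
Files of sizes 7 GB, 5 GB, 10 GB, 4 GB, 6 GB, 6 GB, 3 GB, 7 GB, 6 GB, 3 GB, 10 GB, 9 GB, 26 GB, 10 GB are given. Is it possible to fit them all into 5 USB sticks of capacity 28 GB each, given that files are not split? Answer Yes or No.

Yes

A valid assignment using 5 USB sticks:
  USB stick 1: 26 = 26
  USB stick 2: 10 + 10 + 7 = 27
  USB stick 3: 10 + 9 + 7 = 26
  USB stick 4: 6 + 6 + 6 + 5 + 4 = 27
  USB stick 5: 3 + 3 = 6
Every load is within 28 GB, so 5 USB sticks suffice.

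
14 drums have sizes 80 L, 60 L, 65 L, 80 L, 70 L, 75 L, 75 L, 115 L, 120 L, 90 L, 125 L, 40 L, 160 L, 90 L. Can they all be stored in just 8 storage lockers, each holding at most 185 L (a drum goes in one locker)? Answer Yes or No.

Yes

A valid assignment using 8 storage lockers:
  locker 1: 160 = 160
  locker 2: 125 + 60 = 185
  locker 3: 120 + 65 = 185
  locker 4: 115 + 70 = 185
  locker 5: 90 + 90 = 180
  locker 6: 80 + 80 = 160
  locker 7: 75 + 75 = 150
  locker 8: 40 = 40
Every load is within 185 L, so 8 storage lockers suffice.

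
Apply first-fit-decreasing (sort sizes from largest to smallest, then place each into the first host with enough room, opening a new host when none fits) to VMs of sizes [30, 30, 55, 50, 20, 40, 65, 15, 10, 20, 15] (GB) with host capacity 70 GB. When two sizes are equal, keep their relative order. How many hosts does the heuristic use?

Sorted descending: 65, 55, 50, 40, 30, 30, 20, 20, 15, 15, 10.
  65 → host 1 (new)  [load 65/70]
  55 → host 2 (new)  [load 55/70]
  50 → host 3 (new)  [load 50/70]
  40 → host 4 (new)  [load 40/70]
  30 → host 4  [load 70/70]
  30 → host 5 (new)  [load 30/70]
  20 → host 3  [load 70/70]
  20 → host 5  [load 50/70]
  15 → host 2  [load 70/70]
  15 → host 5  [load 65/70]
  10 → host 6 (new)  [load 10/70]
6 hosts opened.

6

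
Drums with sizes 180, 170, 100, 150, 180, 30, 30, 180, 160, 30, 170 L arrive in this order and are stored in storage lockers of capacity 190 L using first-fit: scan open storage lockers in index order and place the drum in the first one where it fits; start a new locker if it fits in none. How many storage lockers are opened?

  180 → locker 1 (new)  [load 180/190]
  170 → locker 2 (new)  [load 170/190]
  100 → locker 3 (new)  [load 100/190]
  150 → locker 4 (new)  [load 150/190]
  180 → locker 5 (new)  [load 180/190]
  30 → locker 3  [load 130/190]
  30 → locker 3  [load 160/190]
  180 → locker 6 (new)  [load 180/190]
  160 → locker 7 (new)  [load 160/190]
  30 → locker 3  [load 190/190]
  170 → locker 8 (new)  [load 170/190]
8 storage lockers opened.

8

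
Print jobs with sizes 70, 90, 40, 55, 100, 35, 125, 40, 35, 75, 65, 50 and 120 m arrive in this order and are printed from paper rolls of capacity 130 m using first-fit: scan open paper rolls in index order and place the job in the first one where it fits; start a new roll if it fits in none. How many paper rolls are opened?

  70 → roll 1 (new)  [load 70/130]
  90 → roll 2 (new)  [load 90/130]
  40 → roll 1  [load 110/130]
  55 → roll 3 (new)  [load 55/130]
  100 → roll 4 (new)  [load 100/130]
  35 → roll 2  [load 125/130]
  125 → roll 5 (new)  [load 125/130]
  40 → roll 3  [load 95/130]
  35 → roll 3  [load 130/130]
  75 → roll 6 (new)  [load 75/130]
  65 → roll 7 (new)  [load 65/130]
  50 → roll 6  [load 125/130]
  120 → roll 8 (new)  [load 120/130]
8 paper rolls opened.

8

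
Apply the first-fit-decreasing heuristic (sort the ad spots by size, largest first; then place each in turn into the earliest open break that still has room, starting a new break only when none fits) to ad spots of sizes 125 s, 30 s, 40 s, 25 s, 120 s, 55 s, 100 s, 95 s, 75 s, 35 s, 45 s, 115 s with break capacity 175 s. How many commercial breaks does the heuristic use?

Sorted descending: 125, 120, 115, 100, 95, 75, 55, 45, 40, 35, 30, 25.
  125 → break 1 (new)  [load 125/175]
  120 → break 2 (new)  [load 120/175]
  115 → break 3 (new)  [load 115/175]
  100 → break 4 (new)  [load 100/175]
  95 → break 5 (new)  [load 95/175]
  75 → break 4  [load 175/175]
  55 → break 2  [load 175/175]
  45 → break 1  [load 170/175]
  40 → break 3  [load 155/175]
  35 → break 5  [load 130/175]
  30 → break 5  [load 160/175]
  25 → break 6 (new)  [load 25/175]
6 commercial breaks opened.

6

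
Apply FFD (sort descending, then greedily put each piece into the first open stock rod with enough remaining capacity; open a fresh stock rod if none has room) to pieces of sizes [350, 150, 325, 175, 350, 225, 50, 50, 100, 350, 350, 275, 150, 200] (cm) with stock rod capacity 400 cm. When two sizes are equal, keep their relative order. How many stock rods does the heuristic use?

Sorted descending: 350, 350, 350, 350, 325, 275, 225, 200, 175, 150, 150, 100, 50, 50.
  350 → stock rod 1 (new)  [load 350/400]
  350 → stock rod 2 (new)  [load 350/400]
  350 → stock rod 3 (new)  [load 350/400]
  350 → stock rod 4 (new)  [load 350/400]
  325 → stock rod 5 (new)  [load 325/400]
  275 → stock rod 6 (new)  [load 275/400]
  225 → stock rod 7 (new)  [load 225/400]
  200 → stock rod 8 (new)  [load 200/400]
  175 → stock rod 7  [load 400/400]
  150 → stock rod 8  [load 350/400]
  150 → stock rod 9 (new)  [load 150/400]
  100 → stock rod 6  [load 375/400]
  50 → stock rod 1  [load 400/400]
  50 → stock rod 2  [load 400/400]
9 stock rods opened.

9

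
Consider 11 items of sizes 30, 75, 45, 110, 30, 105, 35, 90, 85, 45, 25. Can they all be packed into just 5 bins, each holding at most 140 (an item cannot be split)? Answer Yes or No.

A valid assignment using 5 bins:
  bin 1: 110 + 30 = 140
  bin 2: 105 + 35 = 140
  bin 3: 90 + 45 = 135
  bin 4: 85 + 45 = 130
  bin 5: 75 + 30 + 25 = 130
Every load is within 140, so 5 bins suffice.

Yes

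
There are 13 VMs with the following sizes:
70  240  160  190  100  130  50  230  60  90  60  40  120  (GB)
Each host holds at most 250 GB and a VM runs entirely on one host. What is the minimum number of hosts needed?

7

Total = 240 + 230 + 190 + 160 + 130 + 120 + 100 + 90 + 70 + 60 + 60 + 50 + 40 = 1540 GB.
Lower bound: ⌈1540/250⌉ = 7 hosts.
A packing using 7 hosts:
  host 1: 240 = 240
  host 2: 230 = 230
  host 3: 190 + 60 = 250
  host 4: 160 + 90 = 250
  host 5: 130 + 120 = 250
  host 6: 100 + 70 + 60 = 230
  host 7: 50 + 40 = 90
This matches the lower bound, so 7 is optimal.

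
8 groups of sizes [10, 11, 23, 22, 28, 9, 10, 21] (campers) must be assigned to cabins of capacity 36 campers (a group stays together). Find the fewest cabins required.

5

Total = 28 + 23 + 22 + 21 + 11 + 10 + 10 + 9 = 134 campers.
Lower bound: ⌈134/36⌉ = 4 cabins.
A packing using 5 cabins:
  cabin 1: 28 = 28
  cabin 2: 23 + 11 = 34
  cabin 3: 22 + 10 = 32
  cabin 4: 21 + 10 = 31
  cabin 5: 9 = 9
No arrangement into 4 cabins stays within capacity, so 5 is optimal.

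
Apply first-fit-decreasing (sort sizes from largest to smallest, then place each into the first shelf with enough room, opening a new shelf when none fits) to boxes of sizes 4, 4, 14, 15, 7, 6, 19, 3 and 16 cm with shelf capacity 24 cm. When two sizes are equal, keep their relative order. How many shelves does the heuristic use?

4

Sorted descending: 19, 16, 15, 14, 7, 6, 4, 4, 3.
  19 → shelf 1 (new)  [load 19/24]
  16 → shelf 2 (new)  [load 16/24]
  15 → shelf 3 (new)  [load 15/24]
  14 → shelf 4 (new)  [load 14/24]
  7 → shelf 2  [load 23/24]
  6 → shelf 3  [load 21/24]
  4 → shelf 1  [load 23/24]
  4 → shelf 4  [load 18/24]
  3 → shelf 3  [load 24/24]
4 shelves opened.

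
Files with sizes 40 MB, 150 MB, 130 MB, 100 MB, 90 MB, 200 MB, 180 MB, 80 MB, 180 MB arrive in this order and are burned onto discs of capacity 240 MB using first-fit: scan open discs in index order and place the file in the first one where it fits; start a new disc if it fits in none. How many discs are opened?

6

  40 → disc 1 (new)  [load 40/240]
  150 → disc 1  [load 190/240]
  130 → disc 2 (new)  [load 130/240]
  100 → disc 2  [load 230/240]
  90 → disc 3 (new)  [load 90/240]
  200 → disc 4 (new)  [load 200/240]
  180 → disc 5 (new)  [load 180/240]
  80 → disc 3  [load 170/240]
  180 → disc 6 (new)  [load 180/240]
6 discs opened.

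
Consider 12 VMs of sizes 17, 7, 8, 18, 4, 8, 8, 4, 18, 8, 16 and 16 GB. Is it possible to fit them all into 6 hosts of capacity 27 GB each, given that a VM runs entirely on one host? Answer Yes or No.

Yes

A valid assignment using 6 hosts:
  host 1: 18 + 8 = 26
  host 2: 18 + 8 = 26
  host 3: 17 + 8 = 25
  host 4: 16 + 8 = 24
  host 5: 16 + 7 + 4 = 27
  host 6: 4 = 4
Every load is within 27 GB, so 6 hosts suffice.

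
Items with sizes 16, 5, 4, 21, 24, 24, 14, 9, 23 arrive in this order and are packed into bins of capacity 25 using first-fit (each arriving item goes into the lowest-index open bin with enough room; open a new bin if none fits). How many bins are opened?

6

  16 → bin 1 (new)  [load 16/25]
  5 → bin 1  [load 21/25]
  4 → bin 1  [load 25/25]
  21 → bin 2 (new)  [load 21/25]
  24 → bin 3 (new)  [load 24/25]
  24 → bin 4 (new)  [load 24/25]
  14 → bin 5 (new)  [load 14/25]
  9 → bin 5  [load 23/25]
  23 → bin 6 (new)  [load 23/25]
6 bins opened.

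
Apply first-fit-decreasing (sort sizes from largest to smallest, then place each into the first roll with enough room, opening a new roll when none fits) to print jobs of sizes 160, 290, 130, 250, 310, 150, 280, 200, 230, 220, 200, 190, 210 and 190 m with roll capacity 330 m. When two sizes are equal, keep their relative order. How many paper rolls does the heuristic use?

Sorted descending: 310, 290, 280, 250, 230, 220, 210, 200, 200, 190, 190, 160, 150, 130.
  310 → roll 1 (new)  [load 310/330]
  290 → roll 2 (new)  [load 290/330]
  280 → roll 3 (new)  [load 280/330]
  250 → roll 4 (new)  [load 250/330]
  230 → roll 5 (new)  [load 230/330]
  220 → roll 6 (new)  [load 220/330]
  210 → roll 7 (new)  [load 210/330]
  200 → roll 8 (new)  [load 200/330]
  200 → roll 9 (new)  [load 200/330]
  190 → roll 10 (new)  [load 190/330]
  190 → roll 11 (new)  [load 190/330]
  160 → roll 12 (new)  [load 160/330]
  150 → roll 12  [load 310/330]
  130 → roll 8  [load 330/330]
12 paper rolls opened.

12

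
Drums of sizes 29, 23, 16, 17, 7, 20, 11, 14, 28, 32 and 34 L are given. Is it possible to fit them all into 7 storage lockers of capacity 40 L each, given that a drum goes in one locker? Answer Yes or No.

A valid assignment using 7 storage lockers:
  locker 1: 34 = 34
  locker 2: 32 + 7 = 39
  locker 3: 29 + 11 = 40
  locker 4: 28 = 28
  locker 5: 23 + 17 = 40
  locker 6: 20 + 16 = 36
  locker 7: 14 = 14
Every load is within 40 L, so 7 storage lockers suffice.

Yes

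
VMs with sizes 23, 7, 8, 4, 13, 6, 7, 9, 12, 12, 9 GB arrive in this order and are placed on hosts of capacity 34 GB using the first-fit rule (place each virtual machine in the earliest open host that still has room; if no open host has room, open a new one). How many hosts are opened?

  23 → host 1 (new)  [load 23/34]
  7 → host 1  [load 30/34]
  8 → host 2 (new)  [load 8/34]
  4 → host 1  [load 34/34]
  13 → host 2  [load 21/34]
  6 → host 2  [load 27/34]
  7 → host 2  [load 34/34]
  9 → host 3 (new)  [load 9/34]
  12 → host 3  [load 21/34]
  12 → host 3  [load 33/34]
  9 → host 4 (new)  [load 9/34]
4 hosts opened.

4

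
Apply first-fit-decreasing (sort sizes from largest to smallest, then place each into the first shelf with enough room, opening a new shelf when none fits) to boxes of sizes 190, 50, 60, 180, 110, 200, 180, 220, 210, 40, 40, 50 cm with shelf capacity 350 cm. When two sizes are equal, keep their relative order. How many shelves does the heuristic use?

6

Sorted descending: 220, 210, 200, 190, 180, 180, 110, 60, 50, 50, 40, 40.
  220 → shelf 1 (new)  [load 220/350]
  210 → shelf 2 (new)  [load 210/350]
  200 → shelf 3 (new)  [load 200/350]
  190 → shelf 4 (new)  [load 190/350]
  180 → shelf 5 (new)  [load 180/350]
  180 → shelf 6 (new)  [load 180/350]
  110 → shelf 1  [load 330/350]
  60 → shelf 2  [load 270/350]
  50 → shelf 2  [load 320/350]
  50 → shelf 3  [load 250/350]
  40 → shelf 3  [load 290/350]
  40 → shelf 3  [load 330/350]
6 shelves opened.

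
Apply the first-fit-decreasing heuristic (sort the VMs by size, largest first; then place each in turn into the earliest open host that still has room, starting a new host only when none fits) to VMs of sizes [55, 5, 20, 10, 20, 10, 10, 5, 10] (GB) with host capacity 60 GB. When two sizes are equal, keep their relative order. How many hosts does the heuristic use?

Sorted descending: 55, 20, 20, 10, 10, 10, 10, 5, 5.
  55 → host 1 (new)  [load 55/60]
  20 → host 2 (new)  [load 20/60]
  20 → host 2  [load 40/60]
  10 → host 2  [load 50/60]
  10 → host 2  [load 60/60]
  10 → host 3 (new)  [load 10/60]
  10 → host 3  [load 20/60]
  5 → host 1  [load 60/60]
  5 → host 3  [load 25/60]
3 hosts opened.

3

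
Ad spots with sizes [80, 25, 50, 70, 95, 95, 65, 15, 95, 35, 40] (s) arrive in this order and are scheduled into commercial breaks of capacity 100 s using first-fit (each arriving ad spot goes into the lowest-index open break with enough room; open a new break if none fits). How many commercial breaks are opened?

  80 → break 1 (new)  [load 80/100]
  25 → break 2 (new)  [load 25/100]
  50 → break 2  [load 75/100]
  70 → break 3 (new)  [load 70/100]
  95 → break 4 (new)  [load 95/100]
  95 → break 5 (new)  [load 95/100]
  65 → break 6 (new)  [load 65/100]
  15 → break 1  [load 95/100]
  95 → break 7 (new)  [load 95/100]
  35 → break 6  [load 100/100]
  40 → break 8 (new)  [load 40/100]
8 commercial breaks opened.

8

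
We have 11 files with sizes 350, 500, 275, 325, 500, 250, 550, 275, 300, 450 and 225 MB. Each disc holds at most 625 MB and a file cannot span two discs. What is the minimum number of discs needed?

Total = 550 + 500 + 500 + 450 + 350 + 325 + 300 + 275 + 275 + 250 + 225 = 4000 MB.
Lower bound: ⌈4000/625⌉ = 7 discs.
A packing using 8 discs:
  disc 1: 550 = 550
  disc 2: 500 = 500
  disc 3: 500 = 500
  disc 4: 450 = 450
  disc 5: 350 + 275 = 625
  disc 6: 325 + 300 = 625
  disc 7: 275 + 250 = 525
  disc 8: 225 = 225
No arrangement into 7 discs stays within capacity, so 8 is optimal.

8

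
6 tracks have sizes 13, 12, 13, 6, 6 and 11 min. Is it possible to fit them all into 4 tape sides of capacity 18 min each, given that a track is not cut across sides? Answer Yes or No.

Yes

A valid assignment using 4 tape sides:
  side 1: 13 = 13
  side 2: 13 = 13
  side 3: 12 + 6 = 18
  side 4: 11 + 6 = 17
Every load is within 18 min, so 4 tape sides suffice.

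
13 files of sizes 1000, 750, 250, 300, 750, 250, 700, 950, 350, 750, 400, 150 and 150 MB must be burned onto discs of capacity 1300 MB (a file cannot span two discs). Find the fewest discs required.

Total = 1000 + 950 + 750 + 750 + 750 + 700 + 400 + 350 + 300 + 250 + 250 + 150 + 150 = 6750 MB.
Lower bound: ⌈6750/1300⌉ = 6 discs.
A packing using 6 discs:
  disc 1: 1000 + 300 = 1300
  disc 2: 950 + 350 = 1300
  disc 3: 750 + 400 + 150 = 1300
  disc 4: 750 + 250 + 250 = 1250
  disc 5: 750 + 150 = 900
  disc 6: 700 = 700
This matches the lower bound, so 6 is optimal.

6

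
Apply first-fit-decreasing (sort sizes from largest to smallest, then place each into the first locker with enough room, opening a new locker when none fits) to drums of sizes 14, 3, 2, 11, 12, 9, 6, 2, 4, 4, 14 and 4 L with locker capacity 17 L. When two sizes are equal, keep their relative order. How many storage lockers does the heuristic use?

6

Sorted descending: 14, 14, 12, 11, 9, 6, 4, 4, 4, 3, 2, 2.
  14 → locker 1 (new)  [load 14/17]
  14 → locker 2 (new)  [load 14/17]
  12 → locker 3 (new)  [load 12/17]
  11 → locker 4 (new)  [load 11/17]
  9 → locker 5 (new)  [load 9/17]
  6 → locker 4  [load 17/17]
  4 → locker 3  [load 16/17]
  4 → locker 5  [load 13/17]
  4 → locker 5  [load 17/17]
  3 → locker 1  [load 17/17]
  2 → locker 2  [load 16/17]
  2 → locker 6 (new)  [load 2/17]
6 storage lockers opened.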